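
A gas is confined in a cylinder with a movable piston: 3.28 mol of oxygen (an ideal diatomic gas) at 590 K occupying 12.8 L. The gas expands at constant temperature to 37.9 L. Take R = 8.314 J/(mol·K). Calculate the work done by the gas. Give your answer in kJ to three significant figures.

Isothermal: W = nRT ln(V₂/V₁).
W = (3.28)(8.314)(590) × ln(37.9/12.8)
  = 16089 × 1.086
W_by_gas = 17465 J.

W ≈ 17.5 kJ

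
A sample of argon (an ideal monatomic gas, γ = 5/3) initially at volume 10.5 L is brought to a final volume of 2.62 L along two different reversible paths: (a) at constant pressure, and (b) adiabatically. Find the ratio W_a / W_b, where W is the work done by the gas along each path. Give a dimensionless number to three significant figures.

Path (a) isobaric: W = P₁(V₂ − V₁) → W_a/(P₁V₁) = -0.7505.
Path (b) adiabatic: W = P₁V₁(1 − (V₁/V₂)^(γ−1))/(γ−1) → W_b/(P₁V₁) = -2.285.
W_a / W_b = -0.7505 / -2.285 = 0.3285.

W_a / W_b ≈ 0.328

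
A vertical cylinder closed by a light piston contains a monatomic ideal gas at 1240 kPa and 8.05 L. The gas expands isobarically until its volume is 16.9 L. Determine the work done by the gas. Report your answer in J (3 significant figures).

W ≈ 11000 J

Isobaric: W = P ΔV.
W = (1240 kPa)(16.9 − 8.05 L) = (1240)(8.85) = 10974 J.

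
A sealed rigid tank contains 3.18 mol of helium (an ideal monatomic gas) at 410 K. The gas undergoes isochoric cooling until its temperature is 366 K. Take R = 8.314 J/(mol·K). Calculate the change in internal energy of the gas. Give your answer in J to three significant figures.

Constant volume ⇒ W = 0, so Q = ΔU = nCᵥΔT with Cᵥ = 3R/2 = 12.47 J/(mol·K).
ΔU = (3.18)(12.47)(366 − 410) = -1745 J.

ΔU ≈ -1740 J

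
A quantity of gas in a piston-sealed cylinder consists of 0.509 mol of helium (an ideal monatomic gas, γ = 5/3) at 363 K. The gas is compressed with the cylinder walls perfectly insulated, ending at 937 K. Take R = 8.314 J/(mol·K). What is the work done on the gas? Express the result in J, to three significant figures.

W ≈ 3640 J

Adiabatic ⇒ Q = 0, so W_by = −ΔU = nCᵥ(T₁ − T₂).
Cᵥ = 3R/2 = 12.47 J/(mol·K).
W = (0.509)(12.47)(363 − 937) = -3644 J.
Work on gas = −W_by = 3644 J.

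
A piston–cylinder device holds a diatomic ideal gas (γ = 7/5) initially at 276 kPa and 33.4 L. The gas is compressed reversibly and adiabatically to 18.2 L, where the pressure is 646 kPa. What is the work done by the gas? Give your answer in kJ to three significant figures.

Adiabatic: W = (P₁V₁ − P₂V₂)/(γ − 1) with γ = 7/5.
P₁V₁ = 9218 J, P₂V₂ = 11757 J.
W = (9218 − 11757) / 0.4 = -6347 J.

W ≈ -6.35 kJ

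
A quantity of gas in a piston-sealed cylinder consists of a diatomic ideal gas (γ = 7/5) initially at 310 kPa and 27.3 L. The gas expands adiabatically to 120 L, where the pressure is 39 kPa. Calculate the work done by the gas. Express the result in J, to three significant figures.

Adiabatic: W = (P₁V₁ − P₂V₂)/(γ − 1) with γ = 7/5.
P₁V₁ = 8463 J, P₂V₂ = 4680 J.
W = (8463 − 4680) / 0.4 = 9458 J.

W ≈ 9460 J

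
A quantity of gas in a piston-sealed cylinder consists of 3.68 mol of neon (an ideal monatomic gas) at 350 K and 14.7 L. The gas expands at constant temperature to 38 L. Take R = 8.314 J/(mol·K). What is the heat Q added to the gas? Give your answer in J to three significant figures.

Q ≈ 10200 J

Isothermal ⇒ ΔU = 0, so Q = W = nRT ln(V₂/V₁).
Q = (3.68)(8.314)(350) ln(38/14.7) = 10708 × 0.9497 = 10170 J.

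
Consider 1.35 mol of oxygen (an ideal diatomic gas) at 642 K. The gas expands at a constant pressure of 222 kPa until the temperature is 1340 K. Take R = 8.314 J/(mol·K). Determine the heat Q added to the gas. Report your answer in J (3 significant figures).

Q ≈ 27400 J

Isobaric: W = nRΔT = (1.35)(8.314)(698) = 7834 J.
ΔU = nCᵥΔT with Cᵥ = 5R/2: ΔU = (1.35)(20.79)(698) = 19586 J.
Q = ΔU + W = 19586 + 7834 = 27420 J.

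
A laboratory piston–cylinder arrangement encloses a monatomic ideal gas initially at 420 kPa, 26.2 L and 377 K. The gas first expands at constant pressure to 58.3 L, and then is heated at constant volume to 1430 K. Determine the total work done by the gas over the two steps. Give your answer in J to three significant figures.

W_total ≈ 13500 J

Step 1 (isobaric): W = PΔV = (420 kPa)(58.3 − 26.2 L) = 13482 J.
Step 2 (isochoric): W = 0 (constant volume).
W_total = 13482 + 0 = 13482 J.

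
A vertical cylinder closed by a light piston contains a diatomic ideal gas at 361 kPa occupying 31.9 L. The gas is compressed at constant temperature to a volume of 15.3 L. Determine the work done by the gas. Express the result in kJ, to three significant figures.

Isothermal: W = nRT ln(V₂/V₁) = P₁V₁ ln(V₂/V₁).
P₁V₁ = (361 kPa)(31.9 L) = 11516 J.
W = 11516 × ln(15.3/31.9) = 11516 × -0.7348
W_by_gas = -8461 J.

W ≈ -8.46 kJ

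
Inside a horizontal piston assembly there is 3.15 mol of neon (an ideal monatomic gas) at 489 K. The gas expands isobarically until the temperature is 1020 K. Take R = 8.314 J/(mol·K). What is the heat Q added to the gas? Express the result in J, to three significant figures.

Isobaric: W = nRΔT = (3.15)(8.314)(531) = 13906 J.
ΔU = nCᵥΔT with Cᵥ = 3R/2: ΔU = (3.15)(12.47)(531) = 20860 J.
Q = ΔU + W = 20860 + 13906 = 34766 J.

Q ≈ 34800 J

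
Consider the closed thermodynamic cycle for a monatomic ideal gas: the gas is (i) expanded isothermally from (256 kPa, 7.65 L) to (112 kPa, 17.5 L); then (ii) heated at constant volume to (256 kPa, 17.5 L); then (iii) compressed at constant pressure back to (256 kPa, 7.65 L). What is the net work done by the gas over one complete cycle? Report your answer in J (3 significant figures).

W_net ≈ -901 J

Leg (i): W = PᵢVᵢ ln(V_f/Vᵢ) = (1958) ln(17.5/7.65) = 1621 J.
Leg (ii): W = 0.
Leg (iii): W = PΔV = (256)(7.65 − 17.5) = -2522 J.
W_net = 1621 − 2522 = -901 J.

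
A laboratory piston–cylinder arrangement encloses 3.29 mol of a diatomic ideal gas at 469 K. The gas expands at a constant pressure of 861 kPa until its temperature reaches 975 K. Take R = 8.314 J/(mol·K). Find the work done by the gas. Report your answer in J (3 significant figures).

Isobaric: W = P ΔV = nR ΔT.
W = (3.29)(8.314)(975 − 469) = 13841 J.

W ≈ 13800 J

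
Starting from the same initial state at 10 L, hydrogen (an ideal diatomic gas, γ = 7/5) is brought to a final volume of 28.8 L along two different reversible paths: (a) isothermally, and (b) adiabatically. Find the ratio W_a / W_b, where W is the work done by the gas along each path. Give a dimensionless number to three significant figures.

W_a / W_b ≈ 1.23

Path (a) isothermal: W = P₁V₁ ln(V₂/V₁) → W_a/(P₁V₁) = 1.058.
Path (b) adiabatic: W = P₁V₁(1 − (V₁/V₂)^(γ−1))/(γ−1) → W_b/(P₁V₁) = 0.8625.
W_a / W_b = 1.058 / 0.8625 = 1.226.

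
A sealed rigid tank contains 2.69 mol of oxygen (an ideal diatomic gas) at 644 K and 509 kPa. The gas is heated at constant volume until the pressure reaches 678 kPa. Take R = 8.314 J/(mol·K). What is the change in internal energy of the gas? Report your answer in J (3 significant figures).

ΔU ≈ 12000 J

Constant volume ⇒ W = 0, so Q = ΔU = nCᵥΔT with Cᵥ = 5R/2 = 20.79 J/(mol·K).
At constant V, T₂/T₁ = P₂/P₁ ⇒ ΔT = T₁(P₂/P₁ − 1) = 644·(678/509 − 1) = 213.8 K.
ΔU = (2.69)(20.79)(213.8) = 11955 J.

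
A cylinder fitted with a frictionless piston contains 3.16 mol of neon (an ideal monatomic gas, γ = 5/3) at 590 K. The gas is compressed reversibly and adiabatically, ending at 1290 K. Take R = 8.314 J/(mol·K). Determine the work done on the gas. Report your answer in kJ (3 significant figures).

Adiabatic ⇒ Q = 0, so W_by = −ΔU = nCᵥ(T₁ − T₂).
Cᵥ = 3R/2 = 12.47 J/(mol·K).
W = (3.16)(12.47)(590 − 1290) = -27586 J.
Work on gas = −W_by = 27586 J.

W ≈ 27.6 kJ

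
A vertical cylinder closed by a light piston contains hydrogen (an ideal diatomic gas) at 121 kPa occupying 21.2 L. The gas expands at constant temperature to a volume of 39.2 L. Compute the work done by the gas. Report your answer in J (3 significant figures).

W ≈ 1580 J

Isothermal: W = nRT ln(V₂/V₁) = P₁V₁ ln(V₂/V₁).
P₁V₁ = (121 kPa)(21.2 L) = 2565 J.
W = 2565 × ln(39.2/21.2) = 2565 × 0.6147
W_by_gas = 1577 J.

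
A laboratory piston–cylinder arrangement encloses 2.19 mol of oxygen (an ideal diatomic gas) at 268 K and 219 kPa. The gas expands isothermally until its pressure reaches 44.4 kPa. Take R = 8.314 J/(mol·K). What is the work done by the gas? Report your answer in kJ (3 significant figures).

Isothermal process: W = nRT ln(V₂/V₁) = nRT ln(P₁/P₂).
W = (2.19)(8.314)(268) × ln(219/44.4)
  = 4880 × ln(4.932) = 4880 × 1.596
W_by_gas = 7787 J.

W ≈ 7.79 kJ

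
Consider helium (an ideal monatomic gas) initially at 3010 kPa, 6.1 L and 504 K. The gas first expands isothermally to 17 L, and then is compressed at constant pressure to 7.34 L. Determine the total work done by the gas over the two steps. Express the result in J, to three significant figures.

Step 1 (isothermal): W = P₁V₁ ln(V₂/V₁) = (18361) ln(17/6.1) = 18819 J.
After step 1: P = 1080 kPa, V = 17 L, T = 504 K.
Step 2 (isobaric): W = PΔV = (1080 kPa)(7.34 − 17 L) = -10433 J.
W_total = 18819 − 10433 = 8385 J.

W_total ≈ 8390 J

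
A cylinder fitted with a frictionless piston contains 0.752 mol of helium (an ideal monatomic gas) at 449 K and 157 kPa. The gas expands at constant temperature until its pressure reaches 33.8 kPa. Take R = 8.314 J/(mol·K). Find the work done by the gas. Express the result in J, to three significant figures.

W ≈ 4310 J

Isothermal process: W = nRT ln(V₂/V₁) = nRT ln(P₁/P₂).
W = (0.752)(8.314)(449) × ln(157/33.8)
  = 2807 × ln(4.645) = 2807 × 1.536
W_by_gas = 4311 J.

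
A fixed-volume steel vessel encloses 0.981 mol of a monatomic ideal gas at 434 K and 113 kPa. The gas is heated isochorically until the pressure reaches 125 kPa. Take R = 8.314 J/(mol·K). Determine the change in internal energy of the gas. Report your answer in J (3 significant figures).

Constant volume ⇒ W = 0, so Q = ΔU = nCᵥΔT with Cᵥ = 3R/2 = 12.47 J/(mol·K).
At constant V, T₂/T₁ = P₂/P₁ ⇒ ΔT = T₁(P₂/P₁ − 1) = 434·(125/113 − 1) = 46.09 K.
ΔU = (0.981)(12.47)(46.09) = 563.8 J.

ΔU ≈ 564 J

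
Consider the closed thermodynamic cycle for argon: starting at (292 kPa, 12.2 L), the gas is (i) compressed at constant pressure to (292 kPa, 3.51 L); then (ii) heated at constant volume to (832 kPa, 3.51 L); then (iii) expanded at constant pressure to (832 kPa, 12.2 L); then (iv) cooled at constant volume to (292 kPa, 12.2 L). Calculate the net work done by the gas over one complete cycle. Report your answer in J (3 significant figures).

Constant-volume legs do no work.
W(i) = (292)(3.51 − 12.2) = -2537 J; W(iii) = (832)(12.2 − 3.51) = 7230 J.
W_net = -2537 + 7230 = 4693 J (the clockwise enclosed area).

W_net ≈ 4690 J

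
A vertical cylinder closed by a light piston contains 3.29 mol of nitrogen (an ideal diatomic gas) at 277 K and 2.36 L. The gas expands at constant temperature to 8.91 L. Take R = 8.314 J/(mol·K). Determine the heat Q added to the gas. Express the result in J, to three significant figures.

Q ≈ 10100 J

Isothermal ⇒ ΔU = 0, so Q = W = nRT ln(V₂/V₁).
Q = (3.29)(8.314)(277) ln(8.91/2.36) = 7577 × 1.329 = 10066 J.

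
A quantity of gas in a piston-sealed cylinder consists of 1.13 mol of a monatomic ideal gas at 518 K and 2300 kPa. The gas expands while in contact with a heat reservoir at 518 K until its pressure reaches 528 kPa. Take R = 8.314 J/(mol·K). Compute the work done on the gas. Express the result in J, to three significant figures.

W ≈ -7160 J

Isothermal process: W = nRT ln(V₂/V₁) = nRT ln(P₁/P₂).
W = (1.13)(8.314)(518) × ln(2300/528)
  = 4867 × ln(4.356) = 4867 × 1.472
W_by_gas = 7161 J; work on gas = −W_by = -7161 J.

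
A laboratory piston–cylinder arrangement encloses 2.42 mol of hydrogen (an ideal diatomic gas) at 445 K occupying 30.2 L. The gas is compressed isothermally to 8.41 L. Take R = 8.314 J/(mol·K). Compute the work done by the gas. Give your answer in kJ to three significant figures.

Isothermal: W = nRT ln(V₂/V₁).
W = (2.42)(8.314)(445) × ln(8.41/30.2)
  = 8953 × -1.278
W_by_gas = -11446 J.

W ≈ -11.4 kJ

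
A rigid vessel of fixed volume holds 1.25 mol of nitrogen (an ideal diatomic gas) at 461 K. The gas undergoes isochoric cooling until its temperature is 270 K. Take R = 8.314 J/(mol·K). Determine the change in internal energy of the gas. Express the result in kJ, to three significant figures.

Constant volume ⇒ W = 0, so Q = ΔU = nCᵥΔT with Cᵥ = 5R/2 = 20.79 J/(mol·K).
ΔU = (1.25)(20.79)(270 − 461) = -4962 J.

ΔU ≈ -4.96 kJ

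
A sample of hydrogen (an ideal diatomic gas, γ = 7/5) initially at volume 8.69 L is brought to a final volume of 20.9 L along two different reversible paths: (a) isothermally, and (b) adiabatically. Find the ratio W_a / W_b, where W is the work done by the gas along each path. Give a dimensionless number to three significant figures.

Path (a) isothermal: W = P₁V₁ ln(V₂/V₁) → W_a/(P₁V₁) = 0.8776.
Path (b) adiabatic: W = P₁V₁(1 − (V₁/V₂)^(γ−1))/(γ−1) → W_b/(P₁V₁) = 0.7401.
W_a / W_b = 0.8776 / 0.7401 = 1.186.

W_a / W_b ≈ 1.19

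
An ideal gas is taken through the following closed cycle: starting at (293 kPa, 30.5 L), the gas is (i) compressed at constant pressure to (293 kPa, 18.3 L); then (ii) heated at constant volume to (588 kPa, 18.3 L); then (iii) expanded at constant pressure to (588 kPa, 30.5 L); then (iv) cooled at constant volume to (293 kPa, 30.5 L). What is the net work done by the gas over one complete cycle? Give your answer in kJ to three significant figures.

W_net ≈ 3.60 kJ

Constant-volume legs do no work.
W(i) = (293)(18.3 − 30.5) = -3575 J; W(iii) = (588)(30.5 − 18.3) = 7174 J.
W_net = -3575 + 7174 = 3599 J (the clockwise enclosed area).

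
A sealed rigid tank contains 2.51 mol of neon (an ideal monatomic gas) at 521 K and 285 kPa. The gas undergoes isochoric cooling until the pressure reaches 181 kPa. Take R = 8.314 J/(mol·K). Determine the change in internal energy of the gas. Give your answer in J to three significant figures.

Constant volume ⇒ W = 0, so Q = ΔU = nCᵥΔT with Cᵥ = 3R/2 = 12.47 J/(mol·K).
At constant V, T₂/T₁ = P₂/P₁ ⇒ ΔT = T₁(P₂/P₁ − 1) = 521·(181/285 − 1) = -190.1 K.
ΔU = (2.51)(12.47)(-190.1) = -5951 J.

ΔU ≈ -5950 J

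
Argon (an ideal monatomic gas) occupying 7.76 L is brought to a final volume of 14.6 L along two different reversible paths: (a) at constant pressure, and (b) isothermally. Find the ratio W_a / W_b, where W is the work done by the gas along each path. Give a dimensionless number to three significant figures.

Path (a) isobaric: W = P₁(V₂ − V₁) → W_a/(P₁V₁) = 0.8814.
Path (b) isothermal: W = P₁V₁ ln(V₂/V₁) → W_b/(P₁V₁) = 0.632.
W_a / W_b = 0.8814 / 0.632 = 1.395.

W_a / W_b ≈ 1.39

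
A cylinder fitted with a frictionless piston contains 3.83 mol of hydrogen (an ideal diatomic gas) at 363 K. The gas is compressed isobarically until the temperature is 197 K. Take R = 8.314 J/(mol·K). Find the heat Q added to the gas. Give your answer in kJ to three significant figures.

Q ≈ -18.5 kJ

Isobaric: W = nRΔT = (3.83)(8.314)(-166) = -5286 J.
ΔU = nCᵥΔT with Cᵥ = 5R/2: ΔU = (3.83)(20.79)(-166) = -13215 J.
Q = ΔU + W = -13215 − 5286 = -18501 J.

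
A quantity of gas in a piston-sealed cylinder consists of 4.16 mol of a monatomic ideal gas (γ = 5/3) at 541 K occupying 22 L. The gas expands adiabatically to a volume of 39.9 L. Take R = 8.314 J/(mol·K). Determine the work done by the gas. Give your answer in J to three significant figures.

Adiabatic: TV^(γ−1) = const with γ = 5/3.
T₂ = T₁ (V₁/V₂)^(γ−1) = 541 × (22/39.9)^0.667 = 541 × 0.6724 = 363.8 K.
W_by = nCᵥ(T₁ − T₂) = (4.16)(12.47)(541 − 363.8) = 9194 J.

W ≈ 9190 J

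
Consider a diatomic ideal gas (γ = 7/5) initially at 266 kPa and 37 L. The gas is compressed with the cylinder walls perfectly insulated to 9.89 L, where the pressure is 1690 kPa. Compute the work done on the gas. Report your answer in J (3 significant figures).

W ≈ 17200 J

Adiabatic: W = (P₁V₁ − P₂V₂)/(γ − 1) with γ = 7/5.
P₁V₁ = 9842 J, P₂V₂ = 16714 J.
W = (9842 − 16714) / 0.4 = -17180 J.
Work on gas = −W_by = 17180 J.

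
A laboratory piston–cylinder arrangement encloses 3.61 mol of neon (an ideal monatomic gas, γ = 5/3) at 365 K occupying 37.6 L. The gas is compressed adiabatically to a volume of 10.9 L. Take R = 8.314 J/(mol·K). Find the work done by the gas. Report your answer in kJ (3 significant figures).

W ≈ -21.1 kJ

Adiabatic: TV^(γ−1) = const with γ = 5/3.
T₂ = T₁ (V₁/V₂)^(γ−1) = 365 × (37.6/10.9)^0.667 = 365 × 2.283 = 833.3 K.
W_by = nCᵥ(T₁ − T₂) = (3.61)(12.47)(365 − 833.3) = -21083 J.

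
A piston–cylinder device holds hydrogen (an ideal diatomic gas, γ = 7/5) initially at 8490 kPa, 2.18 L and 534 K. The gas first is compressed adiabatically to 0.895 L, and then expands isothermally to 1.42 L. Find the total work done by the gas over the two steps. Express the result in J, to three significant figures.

W_total ≈ -7590 J

Step 1 (adiabatic): W = (P₁V₁ − P₂V₂)/(γ−1) = (18508 − 26425)/0.4 = -19792 J.
After step 1: P = 29525 kPa, V = 0.895 L, T = 762.4 K.
Step 2 (isothermal): W = P₁V₁ ln(V₂/V₁) = (26425) ln(1.42/0.895) = 12198 J.
W_total = -19792 + 12198 = -7595 J.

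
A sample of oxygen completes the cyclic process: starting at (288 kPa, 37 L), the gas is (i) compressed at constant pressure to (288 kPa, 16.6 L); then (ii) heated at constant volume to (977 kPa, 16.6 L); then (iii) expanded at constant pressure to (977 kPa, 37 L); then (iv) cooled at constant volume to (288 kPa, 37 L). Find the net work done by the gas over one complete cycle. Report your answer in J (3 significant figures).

Constant-volume legs do no work.
W(i) = (288)(16.6 − 37) = -5875 J; W(iii) = (977)(37 − 16.6) = 19931 J.
W_net = -5875 + 19931 = 14056 J (the clockwise enclosed area).

W_net ≈ 14100 J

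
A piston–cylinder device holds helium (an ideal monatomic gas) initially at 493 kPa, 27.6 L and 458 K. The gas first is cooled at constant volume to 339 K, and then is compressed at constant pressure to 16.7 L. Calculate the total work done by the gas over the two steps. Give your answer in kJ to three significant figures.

W_total ≈ -3.98 kJ

Step 1 (isochoric): W = 0 (constant volume).
After step 1: P = 364.9 kPa (V unchanged).
Step 2 (isobaric): W = PΔV = (364.9 kPa)(16.7 − 27.6 L) = -3977 J.
W_total = 0 − 3977 = -3977 J.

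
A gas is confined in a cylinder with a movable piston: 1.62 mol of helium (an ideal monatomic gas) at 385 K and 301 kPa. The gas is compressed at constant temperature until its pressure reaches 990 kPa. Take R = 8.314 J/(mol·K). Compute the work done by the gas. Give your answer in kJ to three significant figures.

Isothermal process: W = nRT ln(V₂/V₁) = nRT ln(P₁/P₂).
W = (1.62)(8.314)(385) × ln(301/990)
  = 5185 × ln(0.304) = 5185 × -1.191
W_by_gas = -6174 J.

W ≈ -6.17 kJ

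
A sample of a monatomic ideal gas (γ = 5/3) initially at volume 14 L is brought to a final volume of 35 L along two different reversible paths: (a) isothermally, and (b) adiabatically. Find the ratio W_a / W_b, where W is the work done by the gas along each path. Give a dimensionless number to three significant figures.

Path (a) isothermal: W = P₁V₁ ln(V₂/V₁) → W_a/(P₁V₁) = 0.9163.
Path (b) adiabatic: W = P₁V₁(1 − (V₁/V₂)^(γ−1))/(γ−1) → W_b/(P₁V₁) = 0.6857.
W_a / W_b = 0.9163 / 0.6857 = 1.336.

W_a / W_b ≈ 1.34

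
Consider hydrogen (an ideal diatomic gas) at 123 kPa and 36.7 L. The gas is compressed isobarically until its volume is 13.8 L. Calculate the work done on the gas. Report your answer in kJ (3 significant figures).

Isobaric: W = P ΔV.
W = (123 kPa)(13.8 − 36.7 L) = (123)(-22.9) = -2817 J.
Work on gas = −W_by = 2817 J.

W ≈ 2.82 kJ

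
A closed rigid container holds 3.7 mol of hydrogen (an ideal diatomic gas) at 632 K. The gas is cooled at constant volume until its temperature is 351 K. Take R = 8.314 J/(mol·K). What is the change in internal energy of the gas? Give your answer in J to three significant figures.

Constant volume ⇒ W = 0, so Q = ΔU = nCᵥΔT with Cᵥ = 5R/2 = 20.79 J/(mol·K).
ΔU = (3.7)(20.79)(351 − 632) = -21610 J.

ΔU ≈ -21600 J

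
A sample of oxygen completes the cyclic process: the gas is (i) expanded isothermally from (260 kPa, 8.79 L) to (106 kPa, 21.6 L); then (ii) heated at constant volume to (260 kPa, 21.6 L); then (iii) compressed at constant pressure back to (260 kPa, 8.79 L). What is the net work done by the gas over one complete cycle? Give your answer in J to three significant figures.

W_net ≈ -1280 J

Leg (i): W = PᵢVᵢ ln(V_f/Vᵢ) = (2285) ln(21.6/8.79) = 2055 J.
Leg (ii): W = 0.
Leg (iii): W = PΔV = (260)(8.79 − 21.6) = -3331 J.
W_net = 2055 − 3331 = -1276 J.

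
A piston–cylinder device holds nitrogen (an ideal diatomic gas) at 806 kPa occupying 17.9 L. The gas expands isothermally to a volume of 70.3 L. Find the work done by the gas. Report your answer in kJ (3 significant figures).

W ≈ 19.7 kJ

Isothermal: W = nRT ln(V₂/V₁) = P₁V₁ ln(V₂/V₁).
P₁V₁ = (806 kPa)(17.9 L) = 14427 J.
W = 14427 × ln(70.3/17.9) = 14427 × 1.368
W_by_gas = 19736 J.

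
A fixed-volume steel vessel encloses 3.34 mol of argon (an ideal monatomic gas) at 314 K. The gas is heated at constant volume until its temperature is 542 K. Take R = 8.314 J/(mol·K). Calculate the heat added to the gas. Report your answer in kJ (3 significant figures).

Constant volume ⇒ W = 0, so Q = ΔU = nCᵥΔT with Cᵥ = 3R/2 = 12.47 J/(mol·K).
ΔU = (3.34)(12.47)(542 − 314) = 9497 J.

Q ≈ 9.50 kJ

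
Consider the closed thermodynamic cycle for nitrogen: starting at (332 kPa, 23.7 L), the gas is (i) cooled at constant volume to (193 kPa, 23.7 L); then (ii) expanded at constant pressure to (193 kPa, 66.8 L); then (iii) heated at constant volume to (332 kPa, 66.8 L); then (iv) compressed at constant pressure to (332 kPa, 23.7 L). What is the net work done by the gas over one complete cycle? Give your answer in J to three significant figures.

W_net ≈ -5990 J

Constant-volume legs do no work.
W(ii) = (193)(66.8 − 23.7) = 8318 J; W(iv) = (332)(23.7 − 66.8) = -14309 J.
W_net = 8318 − 14309 = -5991 J (the counter-clockwise enclosed area).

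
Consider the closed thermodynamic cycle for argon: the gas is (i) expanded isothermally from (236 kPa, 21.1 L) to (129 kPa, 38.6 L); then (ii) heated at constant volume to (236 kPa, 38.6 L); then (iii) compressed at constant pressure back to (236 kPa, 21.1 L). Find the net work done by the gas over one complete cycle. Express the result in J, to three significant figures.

Leg (i): W = PᵢVᵢ ln(V_f/Vᵢ) = (4980) ln(38.6/21.1) = 3008 J.
Leg (ii): W = 0.
Leg (iii): W = PΔV = (236)(21.1 − 38.6) = -4130 J.
W_net = 3008 − 4130 = -1122 J.

W_net ≈ -1120 J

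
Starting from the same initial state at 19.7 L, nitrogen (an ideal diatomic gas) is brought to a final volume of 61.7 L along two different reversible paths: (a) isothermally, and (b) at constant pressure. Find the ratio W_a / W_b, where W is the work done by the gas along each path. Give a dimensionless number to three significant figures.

Path (a) isothermal: W = P₁V₁ ln(V₂/V₁) → W_a/(P₁V₁) = 1.142.
Path (b) isobaric: W = P₁(V₂ − V₁) → W_b/(P₁V₁) = 2.132.
W_a / W_b = 1.142 / 2.132 = 0.5355.

W_a / W_b ≈ 0.535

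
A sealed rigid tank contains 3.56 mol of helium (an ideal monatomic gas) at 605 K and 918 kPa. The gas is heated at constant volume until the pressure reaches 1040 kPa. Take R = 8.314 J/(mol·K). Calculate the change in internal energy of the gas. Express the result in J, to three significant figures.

ΔU ≈ 3570 J

Constant volume ⇒ W = 0, so Q = ΔU = nCᵥΔT with Cᵥ = 3R/2 = 12.47 J/(mol·K).
At constant V, T₂/T₁ = P₂/P₁ ⇒ ΔT = T₁(P₂/P₁ − 1) = 605·(1040/918 − 1) = 80.4 K.
ΔU = (3.56)(12.47)(80.4) = 3570 J.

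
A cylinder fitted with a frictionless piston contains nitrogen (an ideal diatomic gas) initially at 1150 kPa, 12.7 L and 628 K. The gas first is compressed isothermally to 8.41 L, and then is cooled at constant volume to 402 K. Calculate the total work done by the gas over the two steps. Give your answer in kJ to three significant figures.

W_total ≈ -6.02 kJ

Step 1 (isothermal): W = P₁V₁ ln(V₂/V₁) = (14605) ln(8.41/12.7) = -6020 J.
Step 2 (isochoric): W = 0 (constant volume).
W_total = -6020 + 0 = -6020 J.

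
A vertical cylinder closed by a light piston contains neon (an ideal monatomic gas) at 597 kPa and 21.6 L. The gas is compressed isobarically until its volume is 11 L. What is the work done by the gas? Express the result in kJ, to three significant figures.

W ≈ -6.33 kJ

Isobaric: W = P ΔV.
W = (597 kPa)(11 − 21.6 L) = (597)(-10.6) = -6328 J.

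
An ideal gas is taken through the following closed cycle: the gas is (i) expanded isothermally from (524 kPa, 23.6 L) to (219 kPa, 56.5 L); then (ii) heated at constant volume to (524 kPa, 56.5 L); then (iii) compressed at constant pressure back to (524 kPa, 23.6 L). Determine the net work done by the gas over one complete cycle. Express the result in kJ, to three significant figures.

W_net ≈ -6.44 kJ

Leg (i): W = PᵢVᵢ ln(V_f/Vᵢ) = (12366) ln(56.5/23.6) = 10796 J.
Leg (ii): W = 0.
Leg (iii): W = PΔV = (524)(23.6 − 56.5) = -17240 J.
W_net = 10796 − 17240 = -6444 J.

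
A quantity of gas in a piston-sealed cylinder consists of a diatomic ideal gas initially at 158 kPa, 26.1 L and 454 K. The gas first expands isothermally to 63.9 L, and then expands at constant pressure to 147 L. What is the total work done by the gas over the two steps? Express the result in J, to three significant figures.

Step 1 (isothermal): W = P₁V₁ ln(V₂/V₁) = (4124) ln(63.9/26.1) = 3692 J.
After step 1: P = 64.54 kPa, V = 63.9 L, T = 454 K.
Step 2 (isobaric): W = PΔV = (64.54 kPa)(147 − 63.9 L) = 5363 J.
W_total = 3692 + 5363 = 9055 J.

W_total ≈ 9060 J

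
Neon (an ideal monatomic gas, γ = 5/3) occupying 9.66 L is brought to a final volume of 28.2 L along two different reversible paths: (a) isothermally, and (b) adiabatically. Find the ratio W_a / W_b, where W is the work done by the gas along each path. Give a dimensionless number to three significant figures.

W_a / W_b ≈ 1.40

Path (a) isothermal: W = P₁V₁ ln(V₂/V₁) → W_a/(P₁V₁) = 1.071.
Path (b) adiabatic: W = P₁V₁(1 − (V₁/V₂)^(γ−1))/(γ−1) → W_b/(P₁V₁) = 0.7656.
W_a / W_b = 1.071 / 0.7656 = 1.399.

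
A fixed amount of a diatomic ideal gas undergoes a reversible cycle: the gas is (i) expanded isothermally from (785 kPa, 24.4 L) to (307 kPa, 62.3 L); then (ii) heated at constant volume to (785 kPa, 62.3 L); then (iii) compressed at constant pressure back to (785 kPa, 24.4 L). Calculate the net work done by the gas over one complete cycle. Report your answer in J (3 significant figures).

Leg (i): W = PᵢVᵢ ln(V_f/Vᵢ) = (19154) ln(62.3/24.4) = 17955 J.
Leg (ii): W = 0.
Leg (iii): W = PΔV = (785)(24.4 − 62.3) = -29752 J.
W_net = 17955 − 29752 = -11797 J.

W_net ≈ -11800 J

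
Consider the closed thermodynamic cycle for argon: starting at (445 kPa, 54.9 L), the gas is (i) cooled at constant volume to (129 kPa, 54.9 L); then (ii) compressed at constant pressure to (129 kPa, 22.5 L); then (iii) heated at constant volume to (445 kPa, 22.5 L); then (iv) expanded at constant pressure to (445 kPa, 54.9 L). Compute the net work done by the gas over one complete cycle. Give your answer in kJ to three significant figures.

W_net ≈ 10.2 kJ

Constant-volume legs do no work.
W(ii) = (129)(22.5 − 54.9) = -4180 J; W(iv) = (445)(54.9 − 22.5) = 14418 J.
W_net = -4180 + 14418 = 10238 J (the clockwise enclosed area).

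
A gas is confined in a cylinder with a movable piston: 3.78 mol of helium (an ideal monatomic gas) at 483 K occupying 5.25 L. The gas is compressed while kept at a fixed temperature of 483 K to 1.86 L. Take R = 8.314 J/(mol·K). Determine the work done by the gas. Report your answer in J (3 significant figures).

W ≈ -15800 J

Isothermal: W = nRT ln(V₂/V₁).
W = (3.78)(8.314)(483) × ln(1.86/5.25)
  = 15179 × -1.038
W_by_gas = -15751 J.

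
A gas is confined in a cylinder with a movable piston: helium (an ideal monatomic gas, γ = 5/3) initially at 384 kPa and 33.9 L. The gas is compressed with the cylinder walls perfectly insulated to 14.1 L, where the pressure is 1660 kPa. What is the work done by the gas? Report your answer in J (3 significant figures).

W ≈ -15600 J

Adiabatic: W = (P₁V₁ − P₂V₂)/(γ − 1) with γ = 5/3.
P₁V₁ = 13018 J, P₂V₂ = 23406 J.
W = (13018 − 23406) / 0.6667 = -15583 J.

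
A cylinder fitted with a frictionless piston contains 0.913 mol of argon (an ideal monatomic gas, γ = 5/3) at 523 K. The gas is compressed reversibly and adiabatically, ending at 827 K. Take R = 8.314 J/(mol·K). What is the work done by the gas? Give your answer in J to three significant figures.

W ≈ -3460 J

Adiabatic ⇒ Q = 0, so W_by = −ΔU = nCᵥ(T₁ − T₂).
Cᵥ = 3R/2 = 12.47 J/(mol·K).
W = (0.913)(12.47)(523 − 827) = -3461 J.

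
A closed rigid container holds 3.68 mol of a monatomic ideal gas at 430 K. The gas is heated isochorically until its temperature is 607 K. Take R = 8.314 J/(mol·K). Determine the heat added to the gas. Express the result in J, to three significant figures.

Constant volume ⇒ W = 0, so Q = ΔU = nCᵥΔT with Cᵥ = 3R/2 = 12.47 J/(mol·K).
ΔU = (3.68)(12.47)(607 − 430) = 8123 J.

Q ≈ 8120 J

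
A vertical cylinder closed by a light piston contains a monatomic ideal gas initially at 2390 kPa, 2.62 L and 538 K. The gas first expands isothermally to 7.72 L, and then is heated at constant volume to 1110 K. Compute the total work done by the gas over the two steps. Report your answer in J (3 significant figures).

W_total ≈ 6770 J

Step 1 (isothermal): W = P₁V₁ ln(V₂/V₁) = (6262) ln(7.72/2.62) = 6767 J.
Step 2 (isochoric): W = 0 (constant volume).
W_total = 6767 + 0 = 6767 J.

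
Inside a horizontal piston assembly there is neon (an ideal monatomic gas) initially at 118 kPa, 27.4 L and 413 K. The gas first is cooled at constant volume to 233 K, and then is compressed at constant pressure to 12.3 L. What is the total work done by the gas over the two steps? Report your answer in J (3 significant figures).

Step 1 (isochoric): W = 0 (constant volume).
After step 1: P = 66.57 kPa (V unchanged).
Step 2 (isobaric): W = PΔV = (66.57 kPa)(12.3 − 27.4 L) = -1005 J.
W_total = 0 − 1005 = -1005 J.

W_total ≈ -1010 J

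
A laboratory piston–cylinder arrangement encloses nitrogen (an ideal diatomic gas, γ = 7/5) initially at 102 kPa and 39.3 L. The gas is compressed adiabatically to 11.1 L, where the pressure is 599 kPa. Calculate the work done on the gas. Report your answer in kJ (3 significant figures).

W ≈ 6.60 kJ

Adiabatic: W = (P₁V₁ − P₂V₂)/(γ − 1) with γ = 7/5.
P₁V₁ = 4009 J, P₂V₂ = 6649 J.
W = (4009 − 6649) / 0.4 = -6601 J.
Work on gas = −W_by = 6601 J.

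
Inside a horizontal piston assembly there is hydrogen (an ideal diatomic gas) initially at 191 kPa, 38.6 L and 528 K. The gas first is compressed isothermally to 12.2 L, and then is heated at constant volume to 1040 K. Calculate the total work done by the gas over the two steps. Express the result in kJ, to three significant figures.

W_total ≈ -8.49 kJ

Step 1 (isothermal): W = P₁V₁ ln(V₂/V₁) = (7373) ln(12.2/38.6) = -8492 J.
Step 2 (isochoric): W = 0 (constant volume).
W_total = -8492 + 0 = -8492 J.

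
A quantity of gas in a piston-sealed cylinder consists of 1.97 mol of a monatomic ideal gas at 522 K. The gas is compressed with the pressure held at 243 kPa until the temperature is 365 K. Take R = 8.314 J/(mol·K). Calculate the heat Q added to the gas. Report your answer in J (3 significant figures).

Isobaric: W = nRΔT = (1.97)(8.314)(-157) = -2571 J.
ΔU = nCᵥΔT with Cᵥ = 3R/2: ΔU = (1.97)(12.47)(-157) = -3857 J.
Q = ΔU + W = -3857 − 2571 = -6429 J.

Q ≈ -6430 J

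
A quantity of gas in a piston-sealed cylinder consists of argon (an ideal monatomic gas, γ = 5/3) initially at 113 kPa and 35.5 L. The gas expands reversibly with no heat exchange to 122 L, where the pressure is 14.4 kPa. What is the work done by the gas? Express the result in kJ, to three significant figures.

Adiabatic: W = (P₁V₁ − P₂V₂)/(γ − 1) with γ = 5/3.
P₁V₁ = 4012 J, P₂V₂ = 1757 J.
W = (4012 − 1757) / 0.6667 = 3382 J.

W ≈ 3.38 kJ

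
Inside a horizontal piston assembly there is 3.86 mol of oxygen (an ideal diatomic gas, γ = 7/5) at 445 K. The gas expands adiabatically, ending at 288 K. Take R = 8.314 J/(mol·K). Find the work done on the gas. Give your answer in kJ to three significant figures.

Adiabatic ⇒ Q = 0, so W_by = −ΔU = nCᵥ(T₁ − T₂).
Cᵥ = 5R/2 = 20.79 J/(mol·K).
W = (3.86)(20.79)(445 − 288) = 12596 J.
Work on gas = −W_by = -12596 J.

W ≈ -12.6 kJ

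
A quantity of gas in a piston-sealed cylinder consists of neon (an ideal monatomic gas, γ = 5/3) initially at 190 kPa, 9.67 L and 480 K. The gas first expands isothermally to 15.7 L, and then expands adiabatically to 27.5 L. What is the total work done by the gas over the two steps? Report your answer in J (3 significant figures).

W_total ≈ 1750 J

Step 1 (isothermal): W = P₁V₁ ln(V₂/V₁) = (1837) ln(15.7/9.67) = 890.4 J.
After step 1: P = 117 kPa, V = 15.7 L, T = 480 K.
Step 2 (adiabatic): W = (P₁V₁ − P₂V₂)/(γ−1) = (1837 − 1264)/0.667 = 859.3 J.
W_total = 890.4 + 859.3 = 1750 J.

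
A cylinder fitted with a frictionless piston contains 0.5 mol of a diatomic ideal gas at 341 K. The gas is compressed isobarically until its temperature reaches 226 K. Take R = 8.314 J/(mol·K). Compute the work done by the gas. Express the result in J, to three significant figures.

W ≈ -478 J

Isobaric: W = P ΔV = nR ΔT.
W = (0.5)(8.314)(226 − 341) = -478.1 J.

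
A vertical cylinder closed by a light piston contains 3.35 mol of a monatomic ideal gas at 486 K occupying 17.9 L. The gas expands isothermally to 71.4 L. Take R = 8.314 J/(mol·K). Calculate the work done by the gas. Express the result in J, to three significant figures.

Isothermal: W = nRT ln(V₂/V₁).
W = (3.35)(8.314)(486) × ln(71.4/17.9)
  = 13536 × 1.383
W_by_gas = 18727 J.

W ≈ 18700 J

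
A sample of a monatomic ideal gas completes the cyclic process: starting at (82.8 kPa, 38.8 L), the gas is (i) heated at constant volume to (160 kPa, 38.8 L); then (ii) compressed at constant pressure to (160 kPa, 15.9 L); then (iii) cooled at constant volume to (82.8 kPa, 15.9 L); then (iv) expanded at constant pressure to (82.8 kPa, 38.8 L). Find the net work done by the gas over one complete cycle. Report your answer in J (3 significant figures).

Constant-volume legs do no work.
W(ii) = (160)(15.9 − 38.8) = -3664 J; W(iv) = (82.8)(38.8 − 15.9) = 1896 J.
W_net = -3664 + 1896 = -1768 J (the counter-clockwise enclosed area).

W_net ≈ -1770 J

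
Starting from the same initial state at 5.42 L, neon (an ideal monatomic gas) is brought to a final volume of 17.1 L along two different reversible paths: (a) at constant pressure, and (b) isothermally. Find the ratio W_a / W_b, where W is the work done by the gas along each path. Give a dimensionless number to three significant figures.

Path (a) isobaric: W = P₁(V₂ − V₁) → W_a/(P₁V₁) = 2.155.
Path (b) isothermal: W = P₁V₁ ln(V₂/V₁) → W_b/(P₁V₁) = 1.149.
W_a / W_b = 2.155 / 1.149 = 1.876.

W_a / W_b ≈ 1.88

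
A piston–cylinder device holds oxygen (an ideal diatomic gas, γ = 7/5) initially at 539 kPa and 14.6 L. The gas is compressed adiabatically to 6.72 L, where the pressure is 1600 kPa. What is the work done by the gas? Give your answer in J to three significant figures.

W ≈ -7210 J

Adiabatic: W = (P₁V₁ − P₂V₂)/(γ − 1) with γ = 7/5.
P₁V₁ = 7869 J, P₂V₂ = 10752 J.
W = (7869 − 10752) / 0.4 = -7207 J.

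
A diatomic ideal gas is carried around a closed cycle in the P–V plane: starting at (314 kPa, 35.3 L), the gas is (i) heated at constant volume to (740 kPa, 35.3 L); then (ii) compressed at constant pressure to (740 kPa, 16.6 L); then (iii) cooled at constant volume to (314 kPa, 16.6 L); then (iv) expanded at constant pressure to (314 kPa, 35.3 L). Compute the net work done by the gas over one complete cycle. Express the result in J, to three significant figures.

W_net ≈ -7970 J

Constant-volume legs do no work.
W(ii) = (740)(16.6 − 35.3) = -13838 J; W(iv) = (314)(35.3 − 16.6) = 5872 J.
W_net = -13838 + 5872 = -7966 J (the counter-clockwise enclosed area).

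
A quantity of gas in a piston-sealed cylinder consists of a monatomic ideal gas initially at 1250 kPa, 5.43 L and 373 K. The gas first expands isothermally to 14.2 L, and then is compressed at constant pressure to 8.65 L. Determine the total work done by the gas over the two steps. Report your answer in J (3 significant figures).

Step 1 (isothermal): W = P₁V₁ ln(V₂/V₁) = (6788) ln(14.2/5.43) = 6525 J.
After step 1: P = 478 kPa, V = 14.2 L, T = 373 K.
Step 2 (isobaric): W = PΔV = (478 kPa)(8.65 − 14.2 L) = -2653 J.
W_total = 6525 − 2653 = 3872 J.

W_total ≈ 3870 J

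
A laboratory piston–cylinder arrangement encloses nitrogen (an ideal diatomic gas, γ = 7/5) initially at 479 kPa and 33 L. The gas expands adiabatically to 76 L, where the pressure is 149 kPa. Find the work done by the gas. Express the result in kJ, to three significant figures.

W ≈ 11.2 kJ

Adiabatic: W = (P₁V₁ − P₂V₂)/(γ − 1) with γ = 7/5.
P₁V₁ = 15807 J, P₂V₂ = 11324 J.
W = (15807 − 11324) / 0.4 = 11208 J.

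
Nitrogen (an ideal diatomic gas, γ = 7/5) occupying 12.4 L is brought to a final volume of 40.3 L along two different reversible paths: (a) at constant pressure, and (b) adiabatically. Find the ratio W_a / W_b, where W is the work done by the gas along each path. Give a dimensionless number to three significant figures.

Path (a) isobaric: W = P₁(V₂ − V₁) → W_a/(P₁V₁) = 2.25.
Path (b) adiabatic: W = P₁V₁(1 − (V₁/V₂)^(γ−1))/(γ−1) → W_b/(P₁V₁) = 0.9398.
W_a / W_b = 2.25 / 0.9398 = 2.394.

W_a / W_b ≈ 2.39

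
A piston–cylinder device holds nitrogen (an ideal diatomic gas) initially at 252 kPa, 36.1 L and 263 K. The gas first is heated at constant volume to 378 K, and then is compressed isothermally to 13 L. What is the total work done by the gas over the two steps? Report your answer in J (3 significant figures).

Step 1 (isochoric): W = 0 (constant volume).
After step 1: P = 362.2 kPa (V unchanged).
Step 2 (isothermal): W = P₁V₁ ln(V₂/V₁) = (13075) ln(13/36.1) = -13354 J.
W_total = 0 − 13354 = -13354 J.

W_total ≈ -13400 J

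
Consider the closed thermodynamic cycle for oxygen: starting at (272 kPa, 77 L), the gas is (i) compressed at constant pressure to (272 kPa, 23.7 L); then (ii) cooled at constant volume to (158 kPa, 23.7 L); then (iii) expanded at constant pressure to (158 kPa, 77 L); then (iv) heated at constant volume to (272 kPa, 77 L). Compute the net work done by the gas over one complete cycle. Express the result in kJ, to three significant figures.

W_net ≈ -6.08 kJ

Constant-volume legs do no work.
W(i) = (272)(23.7 − 77) = -14498 J; W(iii) = (158)(77 − 23.7) = 8421 J.
W_net = -14498 + 8421 = -6076 J (the counter-clockwise enclosed area).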